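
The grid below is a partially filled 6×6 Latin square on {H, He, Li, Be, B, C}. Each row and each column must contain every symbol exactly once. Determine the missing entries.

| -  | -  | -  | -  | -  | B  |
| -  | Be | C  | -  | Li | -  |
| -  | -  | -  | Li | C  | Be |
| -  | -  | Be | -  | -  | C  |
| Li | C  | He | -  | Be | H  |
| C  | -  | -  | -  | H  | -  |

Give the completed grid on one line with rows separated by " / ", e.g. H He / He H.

(r1,c5) = He
(r2,c6) = He
(r4,c5) = B
(r5,c4) = B
(r6,c6) = Li
(r2,c4) = H
(r4,c4) = He
(r6,c3) = B
(r6,c4) = Be
(r1,c4) = C
(r2,c1) = B
(r3,c3) = H
(r4,c1) = H
(r4,c2) = Li
(r6,c2) = He
(r1,c1) = Be
(r1,c2) = H
(r1,c3) = Li
(r3,c1) = He
(r3,c2) = B

Be H Li C He B / B Be C H Li He / He B H Li C Be / H Li Be He B C / Li C He B Be H / C He B Be H Li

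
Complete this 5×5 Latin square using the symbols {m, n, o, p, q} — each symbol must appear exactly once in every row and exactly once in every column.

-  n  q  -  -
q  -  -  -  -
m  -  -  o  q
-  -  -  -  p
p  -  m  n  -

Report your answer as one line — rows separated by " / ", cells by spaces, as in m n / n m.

(r1,c1): row 1 has {n,q}; column 1 has {m,p,q}, so it must be o.
(r1,c5): row 1 has {n,o,q}; column 5 has {p,q}, so it must be m.
(r3,c2): row 3 has {m,o,q}; column 2 has {n}, so it must be p.
(r3,c3): row 3 has {m,o,p,q}; column 3 has {m,q}, so it must be n.
(r4,c1): row 4 has {p}; column 1 has {m,o,p,q}, so it must be n.
(r4,c3): row 4 has {n,p}; column 3 has {m,n,q}, so it must be o.
(r5,c5): row 5 has {m,n,p}; column 5 has {m,p,q}, so it must be o.
(r1,c4): row 1 has {m,n,o,q}; column 4 has {n,o}, so it must be p.
(r2,c3): row 2 has {q}; column 3 has {m,n,o,q}, so it must be p.
(r2,c4): row 2 has {p,q}; column 4 has {n,o,p}, so it must be m.
(r2,c5): row 2 has {m,p,q}; column 5 has {m,o,p,q}, so it must be n.
(r4,c4): row 4 has {n,o,p}; column 4 has {m,n,o,p}, so it must be q.
(r5,c2): row 5 has {m,n,o,p}; column 2 has {n,p}, so it must be q.
(r2,c2): row 2 has {m,n,p,q}; column 2 has {n,p,q}, so it must be o.
(r4,c2): row 4 has {n,o,p,q}; column 2 has {n,o,p,q}, so it must be m.

o n q p m / q o p m n / m p n o q / n m o q p / p q m n o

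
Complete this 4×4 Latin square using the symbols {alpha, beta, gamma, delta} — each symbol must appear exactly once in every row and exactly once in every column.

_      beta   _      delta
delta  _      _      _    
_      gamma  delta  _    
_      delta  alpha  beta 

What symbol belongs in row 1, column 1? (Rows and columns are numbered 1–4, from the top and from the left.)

alpha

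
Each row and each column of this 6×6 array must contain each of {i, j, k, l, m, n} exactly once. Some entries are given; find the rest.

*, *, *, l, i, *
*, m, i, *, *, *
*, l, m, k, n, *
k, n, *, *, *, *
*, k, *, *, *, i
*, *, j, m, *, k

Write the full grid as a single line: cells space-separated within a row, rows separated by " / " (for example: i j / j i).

m j k l i n / j m i n k l / i l m k n j / k n l i j m / l k n j m i / n i j m l k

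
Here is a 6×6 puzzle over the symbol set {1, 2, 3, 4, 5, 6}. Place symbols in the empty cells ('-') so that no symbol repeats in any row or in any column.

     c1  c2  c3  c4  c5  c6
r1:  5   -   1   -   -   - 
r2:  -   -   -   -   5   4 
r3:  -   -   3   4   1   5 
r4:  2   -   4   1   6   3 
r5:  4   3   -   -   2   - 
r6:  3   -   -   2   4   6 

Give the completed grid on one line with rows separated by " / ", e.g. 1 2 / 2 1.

5 4 1 6 3 2 / 1 6 2 3 5 4 / 6 2 3 4 1 5 / 2 5 4 1 6 3 / 4 3 6 5 2 1 / 3 1 5 2 4 6

(r1,c5) = 3
(r1,c6) = 2
(r3,c1) = 6
(r3,c2) = 2
(r4,c2) = 5
(r5,c6) = 1
(r6,c2) = 1
(r6,c3) = 5
(r1,c4) = 6
(r2,c1) = 1
(r2,c2) = 6
(r2,c3) = 2
(r2,c4) = 3
(r5,c3) = 6
(r5,c4) = 5
(r1,c2) = 4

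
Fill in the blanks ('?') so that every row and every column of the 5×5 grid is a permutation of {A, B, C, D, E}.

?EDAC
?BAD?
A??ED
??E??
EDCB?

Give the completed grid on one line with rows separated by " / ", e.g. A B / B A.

B E D A C / C B A D E / A C B E D / D A E C B / E D C B A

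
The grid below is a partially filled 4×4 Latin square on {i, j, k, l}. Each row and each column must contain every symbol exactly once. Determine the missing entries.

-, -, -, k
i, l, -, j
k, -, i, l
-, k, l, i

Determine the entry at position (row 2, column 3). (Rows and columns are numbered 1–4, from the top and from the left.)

k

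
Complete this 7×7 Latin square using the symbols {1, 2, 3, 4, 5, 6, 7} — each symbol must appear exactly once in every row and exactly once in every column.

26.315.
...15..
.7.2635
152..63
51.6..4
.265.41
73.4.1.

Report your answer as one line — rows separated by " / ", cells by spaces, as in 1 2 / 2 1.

(r1,c7) = 7
(r2,c2) = 4
(r3,c1) = 4
(r3,c3) = 1
(r4,c4) = 7
(r4,c5) = 4
(r6,c1) = 3
(r6,c5) = 7
(r7,c3) = 5
(r7,c5) = 2
(r7,c7) = 6
(r1,c3) = 4
(r2,c1) = 6
(r2,c7) = 2
(r5,c5) = 3
(r2,c6) = 7
(r5,c3) = 7
(r5,c6) = 2
(r2,c3) = 3

2 6 4 3 1 5 7 / 6 4 3 1 5 7 2 / 4 7 1 2 6 3 5 / 1 5 2 7 4 6 3 / 5 1 7 6 3 2 4 / 3 2 6 5 7 4 1 / 7 3 5 4 2 1 6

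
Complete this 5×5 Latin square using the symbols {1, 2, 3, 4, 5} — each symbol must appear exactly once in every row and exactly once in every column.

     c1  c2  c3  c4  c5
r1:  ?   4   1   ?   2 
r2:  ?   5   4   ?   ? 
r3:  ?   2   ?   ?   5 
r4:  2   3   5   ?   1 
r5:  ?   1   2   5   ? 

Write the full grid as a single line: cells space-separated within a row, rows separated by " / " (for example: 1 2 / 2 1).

5 4 1 3 2 / 1 5 4 2 3 / 4 2 3 1 5 / 2 3 5 4 1 / 3 1 2 5 4

Cell (r1,c4): row 1 has {1,2,4}; column 4 has {5} → 3.
Cell (r2,c5): row 2 has {4,5}; column 5 has {1,2,5} → 3.
Cell (r3,c3): row 3 has {2,5}; column 3 has {1,2,4,5} → 3.
Cell (r4,c4): row 4 has {1,2,3,5}; column 4 has {3,5} → 4.
Cell (r5,c5): row 5 has {1,2,5}; column 5 has {1,2,3,5} → 4.
Cell (r1,c1): row 1 has {1,2,3,4}; column 1 has {2} → 5.
Cell (r2,c1): row 2 has {3,4,5}; column 1 has {2,5} → 1.
Cell (r2,c4): row 2 has {1,3,4,5}; column 4 has {3,4,5} → 2.
Cell (r3,c1): row 3 has {2,3,5}; column 1 has {1,2,5} → 4.
Cell (r3,c4): row 3 has {2,3,4,5}; column 4 has {2,3,4,5} → 1.
Cell (r5,c1): row 5 has {1,2,4,5}; column 1 has {1,2,4,5} → 3.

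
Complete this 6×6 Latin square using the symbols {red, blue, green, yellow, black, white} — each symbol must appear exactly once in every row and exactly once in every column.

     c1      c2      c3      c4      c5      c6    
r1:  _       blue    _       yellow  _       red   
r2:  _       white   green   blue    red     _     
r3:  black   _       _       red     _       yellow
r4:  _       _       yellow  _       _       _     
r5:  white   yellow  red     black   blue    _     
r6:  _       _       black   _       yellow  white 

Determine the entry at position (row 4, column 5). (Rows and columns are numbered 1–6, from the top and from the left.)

green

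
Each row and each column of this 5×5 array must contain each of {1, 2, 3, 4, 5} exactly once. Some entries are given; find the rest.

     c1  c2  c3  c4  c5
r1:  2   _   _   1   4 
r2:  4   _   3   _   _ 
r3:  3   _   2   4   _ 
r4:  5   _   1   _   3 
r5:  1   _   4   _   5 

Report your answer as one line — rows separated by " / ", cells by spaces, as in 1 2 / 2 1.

(r1,c3) = 5
(r3,c5) = 1
(r4,c4) = 2
(r5,c4) = 3
(r1,c2) = 3
(r2,c4) = 5
(r2,c5) = 2
(r3,c2) = 5
(r4,c2) = 4
(r5,c2) = 2
(r2,c2) = 1

2 3 5 1 4 / 4 1 3 5 2 / 3 5 2 4 1 / 5 4 1 2 3 / 1 2 4 3 5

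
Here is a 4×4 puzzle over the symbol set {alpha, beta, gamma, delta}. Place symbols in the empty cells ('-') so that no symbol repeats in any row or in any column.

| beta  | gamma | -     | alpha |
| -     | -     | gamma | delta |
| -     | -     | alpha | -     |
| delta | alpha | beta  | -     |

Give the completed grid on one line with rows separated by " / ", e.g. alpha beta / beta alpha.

(r1,c3) = delta
(r2,c1) = alpha
(r2,c2) = beta
(r3,c1) = gamma
(r3,c2) = delta
(r3,c4) = beta
(r4,c4) = gamma

beta gamma delta alpha / alpha beta gamma delta / gamma delta alpha beta / delta alpha beta gamma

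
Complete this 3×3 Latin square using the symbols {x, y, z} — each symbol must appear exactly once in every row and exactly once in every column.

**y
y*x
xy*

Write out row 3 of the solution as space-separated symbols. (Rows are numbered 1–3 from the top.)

(r1,c1) = z
(r1,c2) = x
(r2,c2) = z
(r3,c3) = z

x y z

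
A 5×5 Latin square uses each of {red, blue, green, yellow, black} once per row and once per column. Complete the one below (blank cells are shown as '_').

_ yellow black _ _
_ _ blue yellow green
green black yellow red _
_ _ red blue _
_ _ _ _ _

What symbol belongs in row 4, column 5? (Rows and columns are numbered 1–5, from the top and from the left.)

black

(r1,c4) = green
(r2,c2) = red
(r3,c5) = blue
(r4,c2) = green
(r5,c2) = blue
(r5,c3) = green
(r5,c4) = black
(r1,c5) = red
(r2,c1) = black
(r4,c1) = yellow
(r4,c5) = black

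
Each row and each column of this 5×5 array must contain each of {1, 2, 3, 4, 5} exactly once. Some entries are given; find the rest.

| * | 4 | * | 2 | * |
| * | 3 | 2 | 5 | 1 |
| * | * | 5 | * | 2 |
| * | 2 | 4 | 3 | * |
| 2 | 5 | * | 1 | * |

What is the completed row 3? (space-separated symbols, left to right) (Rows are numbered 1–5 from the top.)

(r2,c1) = 4
(r3,c2) = 1
(r3,c4) = 4
(r4,c5) = 5
(r5,c3) = 3
(r5,c5) = 4
(r1,c3) = 1
(r1,c5) = 3
(r3,c1) = 3

3 1 5 4 2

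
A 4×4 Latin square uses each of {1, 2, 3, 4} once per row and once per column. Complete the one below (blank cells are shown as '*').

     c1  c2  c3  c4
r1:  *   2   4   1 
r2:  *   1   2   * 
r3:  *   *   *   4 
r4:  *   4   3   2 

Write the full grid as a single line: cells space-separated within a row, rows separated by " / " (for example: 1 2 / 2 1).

3 2 4 1 / 4 1 2 3 / 2 3 1 4 / 1 4 3 2

(r1,c1) = 3
(r2,c1) = 4
(r2,c4) = 3
(r3,c2) = 3
(r3,c3) = 1
(r4,c1) = 1
(r3,c1) = 2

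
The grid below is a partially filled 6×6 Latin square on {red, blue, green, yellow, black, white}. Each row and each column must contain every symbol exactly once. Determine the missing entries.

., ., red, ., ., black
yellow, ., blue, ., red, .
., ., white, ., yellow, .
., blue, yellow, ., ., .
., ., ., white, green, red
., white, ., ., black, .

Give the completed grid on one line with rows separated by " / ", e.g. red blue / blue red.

white green red yellow blue black / yellow black blue green red white / green red white black yellow blue / black blue yellow red white green / blue yellow black white green red / red white green blue black yellow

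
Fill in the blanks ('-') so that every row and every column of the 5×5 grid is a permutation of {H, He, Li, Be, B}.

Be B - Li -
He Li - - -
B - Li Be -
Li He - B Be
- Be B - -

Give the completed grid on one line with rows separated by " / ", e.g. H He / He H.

Be B He Li H / He Li Be H B / B H Li Be He / Li He H B Be / H Be B He Li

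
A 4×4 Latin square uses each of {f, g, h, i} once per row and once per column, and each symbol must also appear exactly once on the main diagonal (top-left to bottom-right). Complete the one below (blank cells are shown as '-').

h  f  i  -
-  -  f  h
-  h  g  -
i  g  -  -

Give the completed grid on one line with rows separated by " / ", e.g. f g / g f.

(r1,c4) = g
(r2,c1) = g
(r2,c2) = i
(r3,c1) = f
(r3,c4) = i
(r4,c3) = h
(r4,c4) = f

h f i g / g i f h / f h g i / i g h f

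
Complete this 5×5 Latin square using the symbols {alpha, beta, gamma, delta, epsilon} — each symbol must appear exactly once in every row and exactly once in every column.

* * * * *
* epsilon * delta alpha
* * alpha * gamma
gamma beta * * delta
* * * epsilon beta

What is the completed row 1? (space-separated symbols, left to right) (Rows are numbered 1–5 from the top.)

delta alpha beta gamma epsilon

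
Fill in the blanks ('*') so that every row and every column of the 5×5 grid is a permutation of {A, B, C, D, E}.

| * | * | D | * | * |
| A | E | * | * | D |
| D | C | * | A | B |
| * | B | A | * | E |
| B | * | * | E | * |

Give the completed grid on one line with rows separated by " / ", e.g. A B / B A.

Cell (r1,c2): row 1 has {D}; column 2 has {B,C,E} → A.
Cell (r1,c5): row 1 has {A,D}; column 5 has {B,D,E} → C.
Cell (r3,c3): row 3 has {A,B,C,D}; column 3 has {A,D} → E.
Cell (r4,c1): row 4 has {A,B,E}; column 1 has {A,B,D} → C.
Cell (r4,c4): row 4 has {A,B,C,E}; column 4 has {A,E} → D.
Cell (r5,c2): row 5 has {B,E}; column 2 has {A,B,C,E} → D.
Cell (r5,c3): row 5 has {B,D,E}; column 3 has {A,D,E} → C.
Cell (r5,c5): row 5 has {B,C,D,E}; column 5 has {B,C,D,E} → A.
Cell (r1,c1): row 1 has {A,C,D}; column 1 has {A,B,C,D} → E.
Cell (r1,c4): row 1 has {A,C,D,E}; column 4 has {A,D,E} → B.
Cell (r2,c3): row 2 has {A,D,E}; column 3 has {A,C,D,E} → B.
Cell (r2,c4): row 2 has {A,B,D,E}; column 4 has {A,B,D,E} → C.

E A D B C / A E B C D / D C E A B / C B A D E / B D C E A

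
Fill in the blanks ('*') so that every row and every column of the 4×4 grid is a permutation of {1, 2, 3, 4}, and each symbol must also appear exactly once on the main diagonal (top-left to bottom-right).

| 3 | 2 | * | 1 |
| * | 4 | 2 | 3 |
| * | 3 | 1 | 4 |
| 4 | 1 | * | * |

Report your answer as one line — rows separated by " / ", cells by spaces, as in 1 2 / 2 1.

3 2 4 1 / 1 4 2 3 / 2 3 1 4 / 4 1 3 2

Cell (r1,c3): row 1 has {1,2,3}; column 3 has {1,2} → 4.
Cell (r2,c1): row 2 has {2,3,4}; column 1 has {3,4} → 1.
Cell (r3,c1): row 3 has {1,3,4}; column 1 has {1,3,4} → 2.
Cell (r4,c3): row 4 has {1,4}; column 3 has {1,2,4} → 3.
Cell (r4,c4): row 4 has {1,3,4}; column 4 has {1,3,4}; the diagonal has {1,3,4} → 2.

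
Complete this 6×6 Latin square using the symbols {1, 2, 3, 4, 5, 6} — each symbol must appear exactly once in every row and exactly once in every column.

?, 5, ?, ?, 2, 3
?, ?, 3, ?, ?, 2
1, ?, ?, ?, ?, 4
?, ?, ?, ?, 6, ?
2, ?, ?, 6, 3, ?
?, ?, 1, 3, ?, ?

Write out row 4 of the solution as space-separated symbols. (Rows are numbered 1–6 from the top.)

3 1 2 4 6 5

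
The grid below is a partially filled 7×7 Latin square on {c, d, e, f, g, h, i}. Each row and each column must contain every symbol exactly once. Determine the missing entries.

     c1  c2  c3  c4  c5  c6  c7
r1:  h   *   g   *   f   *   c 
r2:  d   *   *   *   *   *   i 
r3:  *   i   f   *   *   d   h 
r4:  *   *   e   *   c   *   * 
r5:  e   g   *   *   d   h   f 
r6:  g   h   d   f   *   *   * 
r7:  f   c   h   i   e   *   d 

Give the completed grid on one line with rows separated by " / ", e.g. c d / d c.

h e g d f i c / d f c g h e i / c i f e g d h / i d e h c f g / e g i c d h f / g h d f i c e / f c h i e g d

At row 2, column 3: row 2 has {d,i}; column 3 has {d,e,f,g,h}; that leaves c.
At row 3, column 1: row 3 has {d,f,h,i}; column 1 has {d,e,f,g,h}; that leaves c.
At row 3, column 5: row 3 has {c,d,f,h,i}; column 5 has {c,d,e,f}; that leaves g.
At row 4, column 1: row 4 has {c,e}; column 1 has {c,d,e,f,g,h}; that leaves i.
At row 4, column 7: row 4 has {c,e,i}; column 7 has {c,d,f,h,i}; that leaves g.
At row 5, column 3: row 5 has {d,e,f,g,h}; column 3 has {c,d,e,f,g,h}; that leaves i.
At row 5, column 4: row 5 has {d,e,f,g,h,i}; column 4 has {f,i}; that leaves c.
At row 6, column 5: row 6 has {d,f,g,h}; column 5 has {c,d,e,f,g}; that leaves i.
At row 6, column 7: row 6 has {d,f,g,h,i}; column 7 has {c,d,f,g,h,i}; that leaves e.
At row 7, column 6: row 7 has {c,d,e,f,h,i}; column 6 has {d,h}; that leaves g.
At row 2, column 5: row 2 has {c,d,i}; column 5 has {c,d,e,f,g,i}; that leaves h.
At row 3, column 4: row 3 has {c,d,f,g,h,i}; column 4 has {c,f,i}; that leaves e.
At row 4, column 6: row 4 has {c,e,g,i}; column 6 has {d,g,h}; that leaves f.
At row 6, column 6: row 6 has {d,e,f,g,h,i}; column 6 has {d,f,g,h}; that leaves c.
At row 1, column 4: row 1 has {c,f,g,h}; column 4 has {c,e,f,i}; that leaves d.
At row 2, column 4: row 2 has {c,d,h,i}; column 4 has {c,d,e,f,i}; that leaves g.
At row 2, column 6: row 2 has {c,d,g,h,i}; column 6 has {c,d,f,g,h}; that leaves e.
At row 4, column 2: row 4 has {c,e,f,g,i}; column 2 has {c,g,h,i}; that leaves d.
At row 4, column 4: row 4 has {c,d,e,f,g,i}; column 4 has {c,d,e,f,g,i}; that leaves h.
At row 1, column 2: row 1 has {c,d,f,g,h}; column 2 has {c,d,g,h,i}; that leaves e.
At row 1, column 6: row 1 has {c,d,e,f,g,h}; column 6 has {c,d,e,f,g,h}; that leaves i.
At row 2, column 2: row 2 has {c,d,e,g,h,i}; column 2 has {c,d,e,g,h,i}; that leaves f.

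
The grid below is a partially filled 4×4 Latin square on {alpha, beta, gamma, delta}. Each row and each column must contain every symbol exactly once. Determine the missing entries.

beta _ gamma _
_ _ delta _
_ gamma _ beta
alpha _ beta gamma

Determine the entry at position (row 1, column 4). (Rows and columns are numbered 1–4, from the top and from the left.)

delta

At row 2, column 1: row 2 has {delta}; column 1 has {alpha,beta}; that leaves gamma.
At row 2, column 4: row 2 has {gamma,delta}; column 4 has {beta,gamma}; that leaves alpha.
At row 3, column 1: row 3 has {beta,gamma}; column 1 has {alpha,beta,gamma}; that leaves delta.
At row 3, column 3: row 3 has {beta,gamma,delta}; column 3 has {beta,gamma,delta}; that leaves alpha.
At row 4, column 2: row 4 has {alpha,beta,gamma}; column 2 has {gamma}; that leaves delta.
At row 1, column 2: row 1 has {beta,gamma}; column 2 has {gamma,delta}; that leaves alpha.
At row 1, column 4: row 1 has {alpha,beta,gamma}; column 4 has {alpha,beta,gamma}; that leaves delta.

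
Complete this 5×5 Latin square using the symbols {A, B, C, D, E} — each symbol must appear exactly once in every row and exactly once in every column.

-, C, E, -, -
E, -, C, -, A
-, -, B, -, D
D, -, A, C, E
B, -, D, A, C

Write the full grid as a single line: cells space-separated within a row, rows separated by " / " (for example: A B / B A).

(r1,c1): row 1 has {C,E}; column 1 has {B,D,E}, so it must be A.
(r1,c5): row 1 has {A,C,E}; column 5 has {A,C,D,E}, so it must be B.
(r3,c1): row 3 has {B,D}; column 1 has {A,B,D,E}, so it must be C.
(r3,c4): row 3 has {B,C,D}; column 4 has {A,C}, so it must be E.
(r4,c2): row 4 has {A,C,D,E}; column 2 has {C}, so it must be B.
(r5,c2): row 5 has {A,B,C,D}; column 2 has {B,C}, so it must be E.
(r1,c4): row 1 has {A,B,C,E}; column 4 has {A,C,E}, so it must be D.
(r2,c2): row 2 has {A,C,E}; column 2 has {B,C,E}, so it must be D.
(r2,c4): row 2 has {A,C,D,E}; column 4 has {A,C,D,E}, so it must be B.
(r3,c2): row 3 has {B,C,D,E}; column 2 has {B,C,D,E}, so it must be A.

A C E D B / E D C B A / C A B E D / D B A C E / B E D A C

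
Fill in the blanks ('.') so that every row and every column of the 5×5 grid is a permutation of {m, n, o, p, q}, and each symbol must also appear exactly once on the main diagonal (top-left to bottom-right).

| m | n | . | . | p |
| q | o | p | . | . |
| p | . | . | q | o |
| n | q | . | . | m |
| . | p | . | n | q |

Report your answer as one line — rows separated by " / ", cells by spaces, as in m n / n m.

(r1,c4) = o
(r2,c4) = m
(r2,c5) = n
(r3,c2) = m
(r3,c3) = n
(r4,c3) = o
(r4,c4) = p
(r5,c1) = o
(r5,c3) = m
(r1,c3) = q

m n q o p / q o p m n / p m n q o / n q o p m / o p m n q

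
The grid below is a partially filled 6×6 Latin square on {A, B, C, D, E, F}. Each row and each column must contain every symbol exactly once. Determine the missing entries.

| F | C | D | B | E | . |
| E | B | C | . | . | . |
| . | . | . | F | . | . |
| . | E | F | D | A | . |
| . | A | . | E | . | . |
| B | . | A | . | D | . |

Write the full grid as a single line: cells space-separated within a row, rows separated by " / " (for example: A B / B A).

(r1,c6) = A
(r2,c4) = A
(r2,c5) = F
(r2,c6) = D
(r3,c2) = D
(r4,c1) = C
(r4,c6) = B
(r5,c1) = D
(r5,c3) = B
(r5,c5) = C
(r5,c6) = F
(r6,c2) = F
(r6,c4) = C
(r6,c6) = E
(r3,c1) = A
(r3,c3) = E
(r3,c5) = B
(r3,c6) = C

F C D B E A / E B C A F D / A D E F B C / C E F D A B / D A B E C F / B F A C D E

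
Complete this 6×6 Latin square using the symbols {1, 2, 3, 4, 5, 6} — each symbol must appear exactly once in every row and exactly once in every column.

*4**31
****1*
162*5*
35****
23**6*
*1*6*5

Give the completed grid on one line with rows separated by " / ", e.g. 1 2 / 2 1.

6 4 5 2 3 1 / 5 2 4 3 1 6 / 1 6 2 4 5 3 / 3 5 6 1 4 2 / 2 3 1 5 6 4 / 4 1 3 6 2 5

(r2,c2): row 2 has {1}; column 2 has {1,3,4,5,6}, so it must be 2.
(r5,c6): row 5 has {2,3,6}; column 6 has {1,5}, so it must be 4.
(r6,c1): row 6 has {1,5,6}; column 1 has {1,2,3}, so it must be 4.
(r6,c3): row 6 has {1,4,5,6}; column 3 has {2}, so it must be 3.
(r6,c5): row 6 has {1,3,4,5,6}; column 5 has {1,3,5,6}, so it must be 2.
(r3,c6): row 3 has {1,2,5,6}; column 6 has {1,4,5}, so it must be 3.
(r4,c5): row 4 has {3,5}; column 5 has {1,2,3,5,6}, so it must be 4.
(r2,c6): row 2 has {1,2}; column 6 has {1,3,4,5}, so it must be 6.
(r3,c4): row 3 has {1,2,3,5,6}; column 4 has {6}, so it must be 4.
(r4,c6): row 4 has {3,4,5}; column 6 has {1,3,4,5,6}, so it must be 2.
(r2,c1): row 2 has {1,2,6}; column 1 has {1,2,3,4}, so it must be 5.
(r2,c3): row 2 has {1,2,5,6}; column 3 has {2,3}, so it must be 4.
(r2,c4): row 2 has {1,2,4,5,6}; column 4 has {4,6}, so it must be 3.
(r4,c4): row 4 has {2,3,4,5}; column 4 has {3,4,6}, so it must be 1.
(r5,c4): row 5 has {2,3,4,6}; column 4 has {1,3,4,6}, so it must be 5.
(r1,c1): row 1 has {1,3,4}; column 1 has {1,2,3,4,5}, so it must be 6.
(r1,c3): row 1 has {1,3,4,6}; column 3 has {2,3,4}, so it must be 5.
(r1,c4): row 1 has {1,3,4,5,6}; column 4 has {1,3,4,5,6}, so it must be 2.
(r4,c3): row 4 has {1,2,3,4,5}; column 3 has {2,3,4,5}, so it must be 6.
(r5,c3): row 5 has {2,3,4,5,6}; column 3 has {2,3,4,5,6}, so it must be 1.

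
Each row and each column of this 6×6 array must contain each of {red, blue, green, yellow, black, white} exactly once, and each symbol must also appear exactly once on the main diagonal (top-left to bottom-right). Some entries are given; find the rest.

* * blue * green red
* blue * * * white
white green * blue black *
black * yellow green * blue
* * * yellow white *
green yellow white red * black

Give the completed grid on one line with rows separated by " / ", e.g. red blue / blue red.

(r1,c1) = yellow
(r2,c1) = red
(r2,c4) = black
(r2,c5) = yellow
(r3,c3) = red
(r3,c6) = yellow
(r4,c5) = red
(r5,c1) = blue
(r5,c6) = green
(r6,c5) = blue
(r1,c4) = white
(r2,c3) = green
(r4,c2) = white
(r5,c3) = black
(r1,c2) = black
(r5,c2) = red

yellow black blue white green red / red blue green black yellow white / white green red blue black yellow / black white yellow green red blue / blue red black yellow white green / green yellow white red blue black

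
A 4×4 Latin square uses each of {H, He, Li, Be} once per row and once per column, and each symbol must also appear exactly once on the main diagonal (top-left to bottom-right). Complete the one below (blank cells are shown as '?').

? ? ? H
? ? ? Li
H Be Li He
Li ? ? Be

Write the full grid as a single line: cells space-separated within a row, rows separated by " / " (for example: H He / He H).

He Li Be H / Be H He Li / H Be Li He / Li He H Be

(r1,c1) = He
(r1,c2) = Li
(r1,c3) = Be
(r2,c1) = Be
(r2,c2) = H
(r2,c3) = He
(r4,c2) = He
(r4,c3) = H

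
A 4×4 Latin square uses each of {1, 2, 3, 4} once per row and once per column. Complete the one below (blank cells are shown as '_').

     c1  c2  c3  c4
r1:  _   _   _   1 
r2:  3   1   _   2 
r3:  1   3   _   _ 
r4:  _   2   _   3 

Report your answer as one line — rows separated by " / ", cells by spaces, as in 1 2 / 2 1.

2 4 3 1 / 3 1 4 2 / 1 3 2 4 / 4 2 1 3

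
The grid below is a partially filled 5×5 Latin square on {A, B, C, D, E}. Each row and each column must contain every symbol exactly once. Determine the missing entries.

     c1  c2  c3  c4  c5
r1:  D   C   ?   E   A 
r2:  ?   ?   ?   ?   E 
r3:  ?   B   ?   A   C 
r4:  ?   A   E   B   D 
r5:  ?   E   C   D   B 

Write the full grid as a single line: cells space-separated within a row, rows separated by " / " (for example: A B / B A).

D C B E A / B D A C E / E B D A C / C A E B D / A E C D B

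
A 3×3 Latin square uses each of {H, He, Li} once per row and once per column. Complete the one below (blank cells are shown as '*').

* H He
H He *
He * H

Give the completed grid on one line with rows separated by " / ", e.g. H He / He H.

Li H He / H He Li / He Li H

(r1,c1) = Li
(r2,c3) = Li
(r3,c2) = Li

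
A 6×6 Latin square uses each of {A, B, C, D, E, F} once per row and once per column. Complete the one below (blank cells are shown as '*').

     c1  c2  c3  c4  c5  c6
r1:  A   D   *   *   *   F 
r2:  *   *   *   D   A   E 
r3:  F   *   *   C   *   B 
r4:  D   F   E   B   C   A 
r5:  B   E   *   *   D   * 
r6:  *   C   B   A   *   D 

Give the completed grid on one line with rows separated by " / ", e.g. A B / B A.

Cell (r1,c3): row 1 has {A,D,F}; column 3 has {B,E} → C.
Cell (r1,c4): row 1 has {A,C,D,F}; column 4 has {A,B,C,D} → E.
Cell (r1,c5): row 1 has {A,C,D,E,F}; column 5 has {A,C,D} → B.
Cell (r2,c1): row 2 has {A,D,E}; column 1 has {A,B,D,F} → C.
Cell (r2,c2): row 2 has {A,C,D,E}; column 2 has {C,D,E,F} → B.
Cell (r2,c3): row 2 has {A,B,C,D,E}; column 3 has {B,C,E} → F.
Cell (r3,c2): row 3 has {B,C,F}; column 2 has {B,C,D,E,F} → A.
Cell (r3,c3): row 3 has {A,B,C,F}; column 3 has {B,C,E,F} → D.
Cell (r3,c5): row 3 has {A,B,C,D,F}; column 5 has {A,B,C,D} → E.
Cell (r5,c3): row 5 has {B,D,E}; column 3 has {B,C,D,E,F} → A.
Cell (r5,c4): row 5 has {A,B,D,E}; column 4 has {A,B,C,D,E} → F.
Cell (r5,c6): row 5 has {A,B,D,E,F}; column 6 has {A,B,D,E,F} → C.
Cell (r6,c1): row 6 has {A,B,C,D}; column 1 has {A,B,C,D,F} → E.
Cell (r6,c5): row 6 has {A,B,C,D,E}; column 5 has {A,B,C,D,E} → F.

A D C E B F / C B F D A E / F A D C E B / D F E B C A / B E A F D C / E C B A F D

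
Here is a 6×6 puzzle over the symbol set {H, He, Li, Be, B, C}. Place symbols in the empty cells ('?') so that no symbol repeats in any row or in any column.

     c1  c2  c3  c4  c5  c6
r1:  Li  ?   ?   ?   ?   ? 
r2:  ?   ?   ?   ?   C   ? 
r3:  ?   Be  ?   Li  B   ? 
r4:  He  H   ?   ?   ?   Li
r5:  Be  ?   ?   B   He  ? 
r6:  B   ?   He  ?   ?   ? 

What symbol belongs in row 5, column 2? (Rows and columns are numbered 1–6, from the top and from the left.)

Li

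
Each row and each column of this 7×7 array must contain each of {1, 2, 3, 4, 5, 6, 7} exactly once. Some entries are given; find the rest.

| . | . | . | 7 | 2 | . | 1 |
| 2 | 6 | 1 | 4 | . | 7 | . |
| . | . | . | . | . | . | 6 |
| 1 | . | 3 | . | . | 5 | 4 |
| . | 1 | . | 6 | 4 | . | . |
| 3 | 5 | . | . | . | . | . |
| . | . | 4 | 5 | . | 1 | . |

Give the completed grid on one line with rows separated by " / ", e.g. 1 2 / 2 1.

(r4,c4) = 2
(r6,c4) = 1
(r3,c4) = 3
(r4,c2) = 7
(r4,c5) = 6
(r6,c5) = 7
(r6,c7) = 2
(r7,c5) = 3
(r7,c7) = 7
(r2,c5) = 5
(r2,c7) = 3
(r3,c5) = 1
(r5,c7) = 5
(r6,c3) = 6
(r6,c6) = 4
(r7,c1) = 6
(r7,c2) = 2
(r1,c3) = 5
(r3,c2) = 4
(r3,c6) = 2
(r5,c1) = 7
(r5,c3) = 2
(r5,c6) = 3
(r1,c1) = 4
(r1,c2) = 3
(r1,c6) = 6
(r3,c1) = 5
(r3,c3) = 7

4 3 5 7 2 6 1 / 2 6 1 4 5 7 3 / 5 4 7 3 1 2 6 / 1 7 3 2 6 5 4 / 7 1 2 6 4 3 5 / 3 5 6 1 7 4 2 / 6 2 4 5 3 1 7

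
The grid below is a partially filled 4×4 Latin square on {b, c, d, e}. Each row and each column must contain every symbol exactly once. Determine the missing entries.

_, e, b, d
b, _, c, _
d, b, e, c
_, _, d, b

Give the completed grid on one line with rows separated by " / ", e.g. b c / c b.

c e b d / b d c e / d b e c / e c d b

(r1,c1): row 1 has {b,d,e}; column 1 has {b,d}, so it must be c.
(r2,c2): row 2 has {b,c}; column 2 has {b,e}, so it must be d.
(r2,c4): row 2 has {b,c,d}; column 4 has {b,c,d}, so it must be e.
(r4,c1): row 4 has {b,d}; column 1 has {b,c,d}, so it must be e.
(r4,c2): row 4 has {b,d,e}; column 2 has {b,d,e}, so it must be c.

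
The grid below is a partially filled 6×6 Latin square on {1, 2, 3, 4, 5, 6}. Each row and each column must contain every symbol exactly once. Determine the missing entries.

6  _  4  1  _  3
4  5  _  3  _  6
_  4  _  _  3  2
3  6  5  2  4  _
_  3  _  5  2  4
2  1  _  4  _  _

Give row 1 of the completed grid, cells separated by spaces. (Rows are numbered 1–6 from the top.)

6 2 4 1 5 3

Cell (r1,c2): row 1 has {1,3,4,6}; column 2 has {1,3,4,5,6} → 2.
Cell (r1,c5): row 1 has {1,2,3,4,6}; column 5 has {2,3,4} → 5.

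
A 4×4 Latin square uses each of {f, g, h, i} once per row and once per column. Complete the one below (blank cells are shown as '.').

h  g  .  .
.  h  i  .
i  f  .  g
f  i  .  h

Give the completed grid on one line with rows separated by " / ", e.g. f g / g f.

(r1,c3) = f
(r1,c4) = i
(r2,c1) = g
(r2,c4) = f
(r3,c3) = h
(r4,c3) = g

h g f i / g h i f / i f h g / f i g h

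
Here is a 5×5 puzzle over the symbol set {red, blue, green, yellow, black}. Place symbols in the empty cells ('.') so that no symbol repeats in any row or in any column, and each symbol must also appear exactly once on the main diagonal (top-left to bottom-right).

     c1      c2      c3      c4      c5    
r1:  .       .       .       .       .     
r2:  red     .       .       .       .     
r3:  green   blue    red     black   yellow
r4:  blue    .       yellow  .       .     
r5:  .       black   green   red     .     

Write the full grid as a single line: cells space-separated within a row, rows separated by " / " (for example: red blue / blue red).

At row 4, column 4: row 4 has {blue,yellow}; column 4 has {red,black}; the diagonal has {red}; that leaves green.
At row 5, column 1: row 5 has {red,green,black}; column 1 has {red,blue,green}; that leaves yellow.
At row 5, column 5: row 5 has {red,green,yellow,black}; column 5 has {yellow}; the diagonal has {red,green}; that leaves blue.
At row 1, column 1: row 1 is empty so far; column 1 has {red,blue,green,yellow}; the diagonal has {red,blue,green}; that leaves black.
At row 1, column 3: row 1 has {black}; column 3 has {red,green,yellow}; that leaves blue.
At row 1, column 4: row 1 has {blue,black}; column 4 has {red,green,black}; that leaves yellow.
At row 2, column 2: row 2 has {red}; column 2 has {blue,black}; the diagonal has {red,blue,green,black}; that leaves yellow.
At row 2, column 3: row 2 has {red,yellow}; column 3 has {red,blue,green,yellow}; that leaves black.
At row 2, column 4: row 2 has {red,yellow,black}; column 4 has {red,green,yellow,black}; that leaves blue.
At row 2, column 5: row 2 has {red,blue,yellow,black}; column 5 has {blue,yellow}; that leaves green.
At row 4, column 2: row 4 has {blue,green,yellow}; column 2 has {blue,yellow,black}; that leaves red.
At row 4, column 5: row 4 has {red,blue,green,yellow}; column 5 has {blue,green,yellow}; that leaves black.
At row 1, column 2: row 1 has {blue,yellow,black}; column 2 has {red,blue,yellow,black}; that leaves green.
At row 1, column 5: row 1 has {blue,green,yellow,black}; column 5 has {blue,green,yellow,black}; that leaves red.

black green blue yellow red / red yellow black blue green / green blue red black yellow / blue red yellow green black / yellow black green red blue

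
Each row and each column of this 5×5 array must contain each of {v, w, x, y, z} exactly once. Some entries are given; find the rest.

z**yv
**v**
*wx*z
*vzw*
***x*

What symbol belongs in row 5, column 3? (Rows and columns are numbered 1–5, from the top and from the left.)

(r1,c2) = x
(r1,c3) = w
(r2,c4) = z
(r3,c4) = v
(r5,c3) = y

y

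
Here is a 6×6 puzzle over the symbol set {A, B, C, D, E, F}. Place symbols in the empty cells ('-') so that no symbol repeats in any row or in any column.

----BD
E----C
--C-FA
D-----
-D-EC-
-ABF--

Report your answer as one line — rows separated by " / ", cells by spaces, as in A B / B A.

F C E A B D / E F D B A C / B E C D F A / D B A C E F / A D F E C B / C A B F D E

At row 3, column 1: row 3 has {A,C,F}; column 1 has {D,E}; that leaves B.
At row 3, column 2: row 3 has {A,B,C,F}; column 2 has {A,D}; that leaves E.
At row 3, column 4: row 3 has {A,B,C,E,F}; column 4 has {E,F}; that leaves D.
At row 6, column 1: row 6 has {A,B,F}; column 1 has {B,D,E}; that leaves C.
At row 6, column 6: row 6 has {A,B,C,F}; column 6 has {A,C,D}; that leaves E.
At row 6, column 5: row 6 has {A,B,C,E,F}; column 5 has {B,C,F}; that leaves D.
At row 2, column 5: row 2 has {C,E}; column 5 has {B,C,D,F}; that leaves A.
At row 4, column 5: row 4 has {D}; column 5 has {A,B,C,D,F}; that leaves E.
At row 2, column 4: row 2 has {A,C,E}; column 4 has {D,E,F}; that leaves B.
At row 2, column 2: row 2 has {A,B,C,E}; column 2 has {A,D,E}; that leaves F.
At row 2, column 3: row 2 has {A,B,C,E,F}; column 3 has {B,C}; that leaves D.
At row 1, column 2: row 1 has {B,D}; column 2 has {A,D,E,F}; that leaves C.
At row 1, column 4: row 1 has {B,C,D}; column 4 has {B,D,E,F}; that leaves A.
At row 4, column 2: row 4 has {D,E}; column 2 has {A,C,D,E,F}; that leaves B.
At row 4, column 4: row 4 has {B,D,E}; column 4 has {A,B,D,E,F}; that leaves C.
At row 4, column 6: row 4 has {B,C,D,E}; column 6 has {A,C,D,E}; that leaves F.
At row 5, column 6: row 5 has {C,D,E}; column 6 has {A,C,D,E,F}; that leaves B.
At row 1, column 1: row 1 has {A,B,C,D}; column 1 has {B,C,D,E}; that leaves F.
At row 1, column 3: row 1 has {A,B,C,D,F}; column 3 has {B,C,D}; that leaves E.
At row 4, column 3: row 4 has {B,C,D,E,F}; column 3 has {B,C,D,E}; that leaves A.
At row 5, column 1: row 5 has {B,C,D,E}; column 1 has {B,C,D,E,F}; that leaves A.
At row 5, column 3: row 5 has {A,B,C,D,E}; column 3 has {A,B,C,D,E}; that leaves F.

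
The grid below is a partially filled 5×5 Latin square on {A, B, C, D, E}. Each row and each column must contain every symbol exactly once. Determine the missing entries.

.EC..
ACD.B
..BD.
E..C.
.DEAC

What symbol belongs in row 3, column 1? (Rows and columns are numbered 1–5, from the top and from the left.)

row 1 has {C,E}; column 4 has {A,C,D} — only B is left for (r1,c4).
row 2 has {A,B,C,D}; column 4 has {A,B,C,D} — only E is left for (r2,c4).
row 3 has {B,D}; column 1 has {A,E} — only C is left for (r3,c1).

C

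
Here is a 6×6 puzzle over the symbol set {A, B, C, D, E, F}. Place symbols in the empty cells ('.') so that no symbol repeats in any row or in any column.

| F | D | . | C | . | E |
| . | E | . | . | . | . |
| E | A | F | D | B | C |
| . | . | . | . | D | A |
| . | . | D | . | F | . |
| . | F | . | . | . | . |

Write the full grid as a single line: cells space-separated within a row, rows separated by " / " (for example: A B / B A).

(r1,c5) = A
(r2,c5) = C
(r5,c6) = B
(r6,c5) = E
(r6,c6) = D
(r1,c3) = B
(r2,c3) = A
(r2,c6) = F
(r5,c2) = C
(r6,c3) = C
(r2,c4) = B
(r4,c2) = B
(r4,c3) = E
(r4,c4) = F
(r5,c1) = A
(r5,c4) = E
(r6,c1) = B
(r6,c4) = A
(r2,c1) = D
(r4,c1) = C

F D B C A E / D E A B C F / E A F D B C / C B E F D A / A C D E F B / B F C A E D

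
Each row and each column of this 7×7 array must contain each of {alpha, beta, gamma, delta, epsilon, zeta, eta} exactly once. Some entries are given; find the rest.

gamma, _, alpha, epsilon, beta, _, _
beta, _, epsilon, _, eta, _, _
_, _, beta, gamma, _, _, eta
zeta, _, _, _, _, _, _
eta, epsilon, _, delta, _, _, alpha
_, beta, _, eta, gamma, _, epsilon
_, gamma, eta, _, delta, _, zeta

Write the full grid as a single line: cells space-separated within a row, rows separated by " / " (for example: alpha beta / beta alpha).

row 1 has {alpha,beta,gamma,epsilon}; column 7 has {alpha,epsilon,zeta,eta} — only delta is left for (r1,c7).
row 2 has {beta,epsilon,eta}; column 7 has {alpha,delta,epsilon,zeta,eta} — only gamma is left for (r2,c7).
row 4 has {zeta}; column 7 has {alpha,gamma,delta,epsilon,zeta,eta} — only beta is left for (r4,c7).
row 5 has {alpha,delta,epsilon,eta}; column 5 has {beta,gamma,delta,eta} — only zeta is left for (r5,c5).
row 4 has {beta,zeta}; column 4 has {gamma,delta,epsilon,eta} — only alpha is left for (r4,c4).
row 4 has {alpha,beta,zeta}; column 5 has {beta,gamma,delta,zeta,eta} — only epsilon is left for (r4,c5).
row 5 has {alpha,delta,epsilon,zeta,eta}; column 3 has {alpha,beta,epsilon,eta} — only gamma is left for (r5,c3).
row 5 has {alpha,gamma,delta,epsilon,zeta,eta}; column 6 is empty so far — only beta is left for (r5,c6).
row 7 has {gamma,delta,zeta,eta}; column 4 has {alpha,gamma,delta,epsilon,eta} — only beta is left for (r7,c4).
row 2 has {beta,gamma,epsilon,eta}; column 4 has {alpha,beta,gamma,delta,epsilon,eta} — only zeta is left for (r2,c4).
row 3 has {beta,gamma,eta}; column 5 has {beta,gamma,delta,epsilon,zeta,eta} — only alpha is left for (r3,c5).
row 4 has {alpha,beta,epsilon,zeta}; column 3 has {alpha,beta,gamma,epsilon,eta} — only delta is left for (r4,c3).
row 6 has {beta,gamma,epsilon,eta}; column 3 has {alpha,beta,gamma,delta,epsilon,eta} — only zeta is left for (r6,c3).
row 4 has {alpha,beta,delta,epsilon,zeta}; column 2 has {beta,gamma,epsilon} — only eta is left for (r4,c2).
row 4 has {alpha,beta,delta,epsilon,zeta,eta}; column 6 has {beta} — only gamma is left for (r4,c6).
row 1 has {alpha,beta,gamma,delta,epsilon}; column 2 has {beta,gamma,epsilon,eta} — only zeta is left for (r1,c2).
row 1 has {alpha,beta,gamma,delta,epsilon,zeta}; column 6 has {beta,gamma} — only eta is left for (r1,c6).
row 3 has {alpha,beta,gamma,eta}; column 2 has {beta,gamma,epsilon,zeta,eta} — only delta is left for (r3,c2).
row 2 has {beta,gamma,epsilon,zeta,eta}; column 2 has {beta,gamma,delta,epsilon,zeta,eta} — only alpha is left for (r2,c2).
row 2 has {alpha,beta,gamma,epsilon,zeta,eta}; column 6 has {beta,gamma,eta} — only delta is left for (r2,c6).
row 3 has {alpha,beta,gamma,delta,eta}; column 1 has {beta,gamma,zeta,eta} — only epsilon is left for (r3,c1).
row 3 has {alpha,beta,gamma,delta,epsilon,eta}; column 6 has {beta,gamma,delta,eta} — only zeta is left for (r3,c6).
row 6 has {beta,gamma,epsilon,zeta,eta}; column 6 has {beta,gamma,delta,zeta,eta} — only alpha is left for (r6,c6).
row 7 has {beta,gamma,delta,zeta,eta}; column 1 has {beta,gamma,epsilon,zeta,eta} — only alpha is left for (r7,c1).
row 7 has {alpha,beta,gamma,delta,zeta,eta}; column 6 has {alpha,beta,gamma,delta,zeta,eta} — only epsilon is left for (r7,c6).
row 6 has {alpha,beta,gamma,epsilon,zeta,eta}; column 1 has {alpha,beta,gamma,epsilon,zeta,eta} — only delta is left for (r6,c1).

gamma zeta alpha epsilon beta eta delta / beta alpha epsilon zeta eta delta gamma / epsilon delta beta gamma alpha zeta eta / zeta eta delta alpha epsilon gamma beta / eta epsilon gamma delta zeta beta alpha / delta beta zeta eta gamma alpha epsilon / alpha gamma eta beta delta epsilon zeta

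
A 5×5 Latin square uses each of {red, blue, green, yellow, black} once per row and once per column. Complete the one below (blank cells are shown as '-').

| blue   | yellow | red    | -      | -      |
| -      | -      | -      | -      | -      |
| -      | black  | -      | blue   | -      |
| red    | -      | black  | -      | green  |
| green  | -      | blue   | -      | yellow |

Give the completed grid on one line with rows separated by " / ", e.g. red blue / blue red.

blue yellow red green black / black green yellow red blue / yellow black green blue red / red blue black yellow green / green red blue black yellow

At row 1, column 5: row 1 has {red,blue,yellow}; column 5 has {green,yellow}; that leaves black.
At row 3, column 1: row 3 has {blue,black}; column 1 has {red,blue,green}; that leaves yellow.
At row 3, column 3: row 3 has {blue,yellow,black}; column 3 has {red,blue,black}; that leaves green.
At row 3, column 5: row 3 has {blue,green,yellow,black}; column 5 has {green,yellow,black}; that leaves red.
At row 4, column 2: row 4 has {red,green,black}; column 2 has {yellow,black}; that leaves blue.
At row 4, column 4: row 4 has {red,blue,green,black}; column 4 has {blue}; that leaves yellow.
At row 5, column 2: row 5 has {blue,green,yellow}; column 2 has {blue,yellow,black}; that leaves red.
At row 5, column 4: row 5 has {red,blue,green,yellow}; column 4 has {blue,yellow}; that leaves black.
At row 1, column 4: row 1 has {red,blue,yellow,black}; column 4 has {blue,yellow,black}; that leaves green.
At row 2, column 1: row 2 is empty so far; column 1 has {red,blue,green,yellow}; that leaves black.
At row 2, column 2: row 2 has {black}; column 2 has {red,blue,yellow,black}; that leaves green.
At row 2, column 3: row 2 has {green,black}; column 3 has {red,blue,green,black}; that leaves yellow.
At row 2, column 4: row 2 has {green,yellow,black}; column 4 has {blue,green,yellow,black}; that leaves red.
At row 2, column 5: row 2 has {red,green,yellow,black}; column 5 has {red,green,yellow,black}; that leaves blue.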